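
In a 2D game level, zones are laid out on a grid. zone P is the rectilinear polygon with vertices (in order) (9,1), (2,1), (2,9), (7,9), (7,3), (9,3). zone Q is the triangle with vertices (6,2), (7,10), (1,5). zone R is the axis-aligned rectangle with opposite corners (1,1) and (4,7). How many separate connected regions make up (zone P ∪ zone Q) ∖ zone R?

(zone P ∪ zone Q) ∖ zone R is a single connected region.

1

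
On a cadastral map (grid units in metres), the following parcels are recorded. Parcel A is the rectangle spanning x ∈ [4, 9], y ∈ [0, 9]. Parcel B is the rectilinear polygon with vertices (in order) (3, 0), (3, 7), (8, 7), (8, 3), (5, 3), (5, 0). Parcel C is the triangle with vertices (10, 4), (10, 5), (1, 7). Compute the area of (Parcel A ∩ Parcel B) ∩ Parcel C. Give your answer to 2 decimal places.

2.22

The region (Parcel A ∩ Parcel B) ∩ Parcel C is the polygon with vertices (8,4.667), (4,6), (4,6.333), (8,5.444).
By the shoelace formula its area is 2.22.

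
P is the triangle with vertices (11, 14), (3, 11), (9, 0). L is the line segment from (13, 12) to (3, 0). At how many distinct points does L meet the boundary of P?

2

The segment meets the boundary at (6.626,4.352), (10.241,8.69).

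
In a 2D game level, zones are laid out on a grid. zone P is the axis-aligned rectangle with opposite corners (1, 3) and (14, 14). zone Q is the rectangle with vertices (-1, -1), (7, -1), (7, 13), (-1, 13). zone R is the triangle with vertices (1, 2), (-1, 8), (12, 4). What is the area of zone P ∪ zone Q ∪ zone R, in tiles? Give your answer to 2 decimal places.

195.00

By inclusion–exclusion:
Individual areas: |zone P| = 143, |zone Q| = 112, |zone R| = 35.
|zone P∩zone Q|: x∈[1,7], y∈[3,13] → 6·10 = 60.
|zone P∩zone R| = 26.8654.
|zone Q∩zone R| = 28.8811.
|zone P∩zone Q∩zone R| = 20.7465.
|zone P ∪ zone Q ∪ zone R| = 290 − 115.7465 + 20.7465 = 195.00.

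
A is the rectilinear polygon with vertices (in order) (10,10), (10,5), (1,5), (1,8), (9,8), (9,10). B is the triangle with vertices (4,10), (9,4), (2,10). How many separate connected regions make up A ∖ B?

A ∖ B splits into 2 disjoint pieces (area 11.25, area 15.25).

2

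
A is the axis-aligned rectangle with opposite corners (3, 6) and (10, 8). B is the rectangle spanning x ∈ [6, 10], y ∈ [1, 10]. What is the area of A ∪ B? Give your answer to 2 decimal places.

By inclusion–exclusion:
Individual areas: |A| = 14, |B| = 36.
|A∩B|: x∈[6,10], y∈[6,8] → 4·2 = 8.
|A ∪ B| = 50 − 8 = 42.00.

42.00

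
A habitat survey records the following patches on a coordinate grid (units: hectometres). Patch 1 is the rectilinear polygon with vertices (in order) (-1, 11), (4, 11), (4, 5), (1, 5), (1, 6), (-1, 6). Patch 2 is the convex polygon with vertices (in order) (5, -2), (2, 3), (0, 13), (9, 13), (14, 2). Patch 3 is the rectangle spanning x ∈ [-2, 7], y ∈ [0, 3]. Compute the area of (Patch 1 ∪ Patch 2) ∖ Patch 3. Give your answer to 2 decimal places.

|Patch 1 ∪ Patch 2| = 147.
|(Patch 1 ∪ Patch 2) ∩ Patch 3| = 12.3.
|(Patch 1 ∪ Patch 2) ∖ Patch 3| = 147 − 12.3 = 134.70.

134.70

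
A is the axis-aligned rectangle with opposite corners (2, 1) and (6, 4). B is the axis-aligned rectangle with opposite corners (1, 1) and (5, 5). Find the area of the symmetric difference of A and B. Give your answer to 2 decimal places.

10.00

|A∩B|: x∈[2,5], y∈[1,4] → 3·3 = 9.
|A △ B| = |A| + |B| − 2·|A∩B| = 12 + 16 − 18 = 10.00.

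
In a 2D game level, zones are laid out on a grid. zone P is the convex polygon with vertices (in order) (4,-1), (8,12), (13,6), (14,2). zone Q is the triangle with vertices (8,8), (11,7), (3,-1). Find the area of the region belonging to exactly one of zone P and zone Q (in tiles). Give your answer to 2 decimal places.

52.59

|zone P| = 66, |zone Q| = 16, |zone P∩zone Q| = 14.705.
|zone P △ zone Q| = |zone P| + |zone Q| − 2·|zone P∩zone Q| = 66 + 16 − 29.41 = 52.59.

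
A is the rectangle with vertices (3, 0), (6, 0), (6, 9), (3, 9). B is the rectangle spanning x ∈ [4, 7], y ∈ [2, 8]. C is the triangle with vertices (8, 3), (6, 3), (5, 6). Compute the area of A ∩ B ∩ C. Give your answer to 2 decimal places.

The intersection is the polygon with vertices (6,3), (5,6), (6,5).
By the shoelace formula its area is 1.00.

1.00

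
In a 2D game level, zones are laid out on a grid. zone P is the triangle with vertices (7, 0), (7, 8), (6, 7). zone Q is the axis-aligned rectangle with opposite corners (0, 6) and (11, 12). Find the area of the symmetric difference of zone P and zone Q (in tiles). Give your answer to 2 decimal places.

|zone P| = 4, |zone Q| = 66, |zone P∩zone Q| = 1.4286.
|zone P △ zone Q| = |zone P| + |zone Q| − 2·|zone P∩zone Q| = 4 + 66 − 2.8571 = 67.14.

67.14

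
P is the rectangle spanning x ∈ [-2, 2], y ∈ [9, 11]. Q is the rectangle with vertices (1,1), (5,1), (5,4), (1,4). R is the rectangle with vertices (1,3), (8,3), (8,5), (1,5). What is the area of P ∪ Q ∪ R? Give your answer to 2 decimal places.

By inclusion–exclusion:
Individual areas: |P| = 8, |Q| = 12, |R| = 14.
|P∩Q| = 0 (no overlap).
|P∩R| = 0 (no overlap).
|Q∩R|: x∈[1,5], y∈[3,4] → 4·1 = 4.
|P∩Q∩R| = 0.
|P ∪ Q ∪ R| = 34 − 4 + 0 = 30.00.

30.00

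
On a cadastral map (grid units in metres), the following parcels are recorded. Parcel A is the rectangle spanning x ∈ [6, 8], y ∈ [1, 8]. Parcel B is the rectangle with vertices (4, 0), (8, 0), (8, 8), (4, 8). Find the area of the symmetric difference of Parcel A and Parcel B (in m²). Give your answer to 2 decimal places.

18.00

|Parcel A∩Parcel B|: x∈[6,8], y∈[1,8] → 2·7 = 14.
|Parcel A △ Parcel B| = |Parcel A| + |Parcel B| − 2·|Parcel A∩Parcel B| = 14 + 32 − 28 = 18.00.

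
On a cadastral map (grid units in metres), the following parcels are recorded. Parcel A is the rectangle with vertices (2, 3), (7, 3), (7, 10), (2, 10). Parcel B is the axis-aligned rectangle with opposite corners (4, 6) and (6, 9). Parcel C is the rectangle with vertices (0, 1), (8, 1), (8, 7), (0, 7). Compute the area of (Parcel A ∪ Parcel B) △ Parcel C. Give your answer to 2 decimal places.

43.00

|Parcel A ∪ Parcel B| = 35.
|(Parcel A ∪ Parcel B) ∩ Parcel C| = 20.
|(Parcel A ∪ Parcel B) △ Parcel C| = 35 + 48 − 40 = 43.00.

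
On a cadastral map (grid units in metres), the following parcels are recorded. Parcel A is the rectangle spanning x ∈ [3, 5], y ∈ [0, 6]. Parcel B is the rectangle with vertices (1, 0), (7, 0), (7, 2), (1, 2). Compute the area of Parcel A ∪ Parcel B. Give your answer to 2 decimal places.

By inclusion–exclusion:
Individual areas: |Parcel A| = 12, |Parcel B| = 12.
|Parcel A∩Parcel B|: x∈[3,5], y∈[0,2] → 2·2 = 4.
|Parcel A ∪ Parcel B| = 24 − 4 = 20.00.

20.00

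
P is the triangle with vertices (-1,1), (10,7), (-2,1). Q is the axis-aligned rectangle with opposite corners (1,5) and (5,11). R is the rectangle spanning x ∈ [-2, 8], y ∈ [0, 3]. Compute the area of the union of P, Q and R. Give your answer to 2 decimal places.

55.33

By inclusion–exclusion:
Individual areas: |P| = 3, |Q| = 24, |R| = 30.
|P∩Q| = 0.
|P∩R| = 1.6667.
|Q∩R| = 0 (no overlap).
|P∩Q∩R| = 0.
|P ∪ Q ∪ R| = 57 − 1.6667 + 0 = 55.33.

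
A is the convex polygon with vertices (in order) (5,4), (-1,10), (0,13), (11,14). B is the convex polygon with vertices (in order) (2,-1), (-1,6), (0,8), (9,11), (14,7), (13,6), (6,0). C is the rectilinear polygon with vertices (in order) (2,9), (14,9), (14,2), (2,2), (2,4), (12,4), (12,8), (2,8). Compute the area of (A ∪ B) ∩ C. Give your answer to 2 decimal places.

28.43

|A ∪ B| = 144.4358.
|(A ∪ B) ∩ C| = 28.43.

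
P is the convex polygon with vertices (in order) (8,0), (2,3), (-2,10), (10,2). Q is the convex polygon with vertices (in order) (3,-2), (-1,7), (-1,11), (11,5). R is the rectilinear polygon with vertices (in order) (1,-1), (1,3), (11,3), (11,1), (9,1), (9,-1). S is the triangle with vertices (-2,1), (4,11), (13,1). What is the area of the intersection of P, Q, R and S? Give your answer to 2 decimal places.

7.13

The intersection is the polygon with vertices (6.429,1), (6,1), (2,3), (8.5,3), (8.622,2.919).
By the shoelace formula its area is 7.13.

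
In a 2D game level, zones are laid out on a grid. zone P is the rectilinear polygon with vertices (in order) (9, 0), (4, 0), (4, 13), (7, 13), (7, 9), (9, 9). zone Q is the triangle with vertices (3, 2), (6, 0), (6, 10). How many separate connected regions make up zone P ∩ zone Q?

1

zone P ∩ zone Q is a single connected region.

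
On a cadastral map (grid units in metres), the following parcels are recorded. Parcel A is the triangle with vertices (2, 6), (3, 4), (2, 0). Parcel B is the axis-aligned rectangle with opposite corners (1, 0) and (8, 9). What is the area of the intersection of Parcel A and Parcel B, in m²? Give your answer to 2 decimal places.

3.00

The intersection is the polygon with vertices (3,4), (2,0), (2,6).
By the shoelace formula its area is 3.00.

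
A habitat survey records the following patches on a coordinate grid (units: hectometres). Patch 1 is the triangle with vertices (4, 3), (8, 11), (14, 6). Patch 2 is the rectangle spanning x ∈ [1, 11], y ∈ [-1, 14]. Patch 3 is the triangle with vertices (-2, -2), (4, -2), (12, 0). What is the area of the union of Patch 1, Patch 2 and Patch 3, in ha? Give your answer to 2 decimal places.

159.65

By inclusion–exclusion:
Individual areas: |Patch 1| = 34, |Patch 2| = 150, |Patch 3| = 6.
|Patch 1∩Patch 2| = 28.9.
|Patch 1∩Patch 3| = 0.
|Patch 2∩Patch 3| = 1.4464.
|Patch 1∩Patch 2∩Patch 3| = 0.
|Patch 1 ∪ Patch 2 ∪ Patch 3| = 190 − 30.3464 + 0 = 159.65.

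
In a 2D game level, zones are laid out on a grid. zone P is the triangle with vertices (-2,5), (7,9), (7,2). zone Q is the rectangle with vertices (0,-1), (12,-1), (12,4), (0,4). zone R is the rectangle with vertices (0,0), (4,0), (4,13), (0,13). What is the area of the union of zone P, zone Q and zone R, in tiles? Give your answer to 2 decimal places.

110.56

By inclusion–exclusion:
Individual areas: |zone P| = 31.5, |zone Q| = 60, |zone R| = 52.
|zone P∩zone Q| = 6.
|zone P∩zone R| = 12.4444.
|zone Q∩zone R|: x∈[0,4], y∈[0,4] → 4·4 = 16.
|zone P∩zone Q∩zone R| = 1.5.
|zone P ∪ zone Q ∪ zone R| = 143.5 − 34.4444 + 1.5 = 110.56.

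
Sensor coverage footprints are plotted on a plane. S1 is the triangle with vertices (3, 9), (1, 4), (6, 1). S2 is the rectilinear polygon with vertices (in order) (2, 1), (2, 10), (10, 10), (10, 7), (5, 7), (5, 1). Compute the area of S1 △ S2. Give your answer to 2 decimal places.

|S1| = 15.5, |S2| = 42, |S1∩S2| = 12.9167.
|S1 △ S2| = |S1| + |S2| − 2·|S1∩S2| = 15.5 + 42 − 25.8333 = 31.67.

31.67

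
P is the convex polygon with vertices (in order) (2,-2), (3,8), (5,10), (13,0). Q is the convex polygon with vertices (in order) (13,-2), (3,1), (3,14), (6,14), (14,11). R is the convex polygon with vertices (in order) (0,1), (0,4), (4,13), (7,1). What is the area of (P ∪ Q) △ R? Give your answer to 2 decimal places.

141.00

|P ∪ Q| = 155.6509.
|(P ∪ Q) ∩ R| = 31.325.
|(P ∪ Q) △ R| = 155.6509 + 48 − 62.65 = 141.00.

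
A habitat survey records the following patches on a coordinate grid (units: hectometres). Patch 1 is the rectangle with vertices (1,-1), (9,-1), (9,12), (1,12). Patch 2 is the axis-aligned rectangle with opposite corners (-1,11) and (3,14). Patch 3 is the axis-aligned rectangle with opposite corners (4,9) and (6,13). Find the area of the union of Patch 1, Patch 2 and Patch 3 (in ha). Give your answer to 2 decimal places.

116.00

By inclusion–exclusion:
Individual areas: |Patch 1| = 104, |Patch 2| = 12, |Patch 3| = 8.
|Patch 1∩Patch 2|: x∈[1,3], y∈[11,12] → 2·1 = 2.
|Patch 1∩Patch 3|: x∈[4,6], y∈[9,12] → 2·3 = 6.
|Patch 2∩Patch 3| = 0 (no overlap).
|Patch 1∩Patch 2∩Patch 3| = 0.
|Patch 1 ∪ Patch 2 ∪ Patch 3| = 124 − 8 + 0 = 116.00.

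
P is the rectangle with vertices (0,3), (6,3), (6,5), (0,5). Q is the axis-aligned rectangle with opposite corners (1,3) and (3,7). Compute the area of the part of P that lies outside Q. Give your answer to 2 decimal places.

8.00

|P∩Q|: x∈[1,3], y∈[3,5] → 2·2 = 4.
|P| = 12.
|P ∖ Q| = |P| − |P∩Q| = 12 − 4 = 8.00.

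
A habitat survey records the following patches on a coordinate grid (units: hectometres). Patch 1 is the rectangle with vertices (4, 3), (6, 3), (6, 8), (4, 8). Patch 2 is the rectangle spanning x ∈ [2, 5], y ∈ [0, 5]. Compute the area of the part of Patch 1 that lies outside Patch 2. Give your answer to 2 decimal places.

8.00

|Patch 1∩Patch 2|: x∈[4,5], y∈[3,5] → 1·2 = 2.
|Patch 1| = 10.
|Patch 1 ∖ Patch 2| = |Patch 1| − |Patch 1∩Patch 2| = 10 − 2 = 8.00.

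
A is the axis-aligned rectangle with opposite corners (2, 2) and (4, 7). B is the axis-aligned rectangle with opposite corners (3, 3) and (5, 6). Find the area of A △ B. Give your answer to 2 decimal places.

|A∩B|: x∈[3,4], y∈[3,6] → 1·3 = 3.
|A △ B| = |A| + |B| − 2·|A∩B| = 10 + 6 − 6 = 10.00.

10.00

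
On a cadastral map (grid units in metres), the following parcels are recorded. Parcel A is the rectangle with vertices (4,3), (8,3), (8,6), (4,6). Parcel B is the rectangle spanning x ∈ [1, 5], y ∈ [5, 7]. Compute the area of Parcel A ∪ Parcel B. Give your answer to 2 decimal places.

19.00

By inclusion–exclusion:
Individual areas: |Parcel A| = 12, |Parcel B| = 8.
|Parcel A∩Parcel B|: x∈[4,5], y∈[5,6] → 1·1 = 1.
|Parcel A ∪ Parcel B| = 20 − 1 = 19.00.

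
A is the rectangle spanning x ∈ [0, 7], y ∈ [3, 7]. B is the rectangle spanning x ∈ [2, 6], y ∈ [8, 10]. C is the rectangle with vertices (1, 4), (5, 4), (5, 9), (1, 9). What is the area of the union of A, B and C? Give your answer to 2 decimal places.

41.00

By inclusion–exclusion:
Individual areas: |A| = 28, |B| = 8, |C| = 20.
|A∩B| = 0 (no overlap).
|A∩C|: x∈[1,5], y∈[4,7] → 4·3 = 12.
|B∩C|: x∈[2,5], y∈[8,9] → 3·1 = 3.
|A∩B∩C| = 0.
|A ∪ B ∪ C| = 56 − 15 + 0 = 41.00.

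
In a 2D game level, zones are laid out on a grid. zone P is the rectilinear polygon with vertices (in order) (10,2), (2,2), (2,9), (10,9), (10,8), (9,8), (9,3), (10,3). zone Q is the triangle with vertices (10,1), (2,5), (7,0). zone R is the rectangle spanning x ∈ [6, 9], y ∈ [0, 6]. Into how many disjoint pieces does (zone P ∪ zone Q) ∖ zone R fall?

3

(zone P ∪ zone Q) ∖ zone R splits into 3 disjoint pieces (area 0.4167, area 38.5, area 1).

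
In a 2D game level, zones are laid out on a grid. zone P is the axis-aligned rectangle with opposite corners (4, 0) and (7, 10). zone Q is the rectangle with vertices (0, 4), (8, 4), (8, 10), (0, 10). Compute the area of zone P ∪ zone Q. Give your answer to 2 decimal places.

By inclusion–exclusion:
Individual areas: |zone P| = 30, |zone Q| = 48.
|zone P∩zone Q|: x∈[4,7], y∈[4,10] → 3·6 = 18.
|zone P ∪ zone Q| = 78 − 18 = 60.00.

60.00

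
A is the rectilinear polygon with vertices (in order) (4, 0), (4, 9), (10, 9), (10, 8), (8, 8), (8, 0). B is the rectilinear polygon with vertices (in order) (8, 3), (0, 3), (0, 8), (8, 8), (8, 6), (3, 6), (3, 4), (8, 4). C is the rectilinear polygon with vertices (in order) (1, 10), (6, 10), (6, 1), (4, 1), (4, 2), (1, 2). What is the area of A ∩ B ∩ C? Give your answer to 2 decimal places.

6.00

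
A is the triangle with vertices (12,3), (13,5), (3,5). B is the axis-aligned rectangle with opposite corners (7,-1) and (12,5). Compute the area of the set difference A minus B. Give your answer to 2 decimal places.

|A| = 10, |A∩B| = 7.2222.
|A ∖ B| = |A| − |A∩B| = 10 − 7.2222 = 2.78.

2.78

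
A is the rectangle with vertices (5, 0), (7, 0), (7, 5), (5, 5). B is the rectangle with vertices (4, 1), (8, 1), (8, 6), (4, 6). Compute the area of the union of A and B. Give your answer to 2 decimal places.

22.00

By inclusion–exclusion:
Individual areas: |A| = 10, |B| = 20.
|A∩B|: x∈[5,7], y∈[1,5] → 2·4 = 8.
|A ∪ B| = 30 − 8 = 22.00.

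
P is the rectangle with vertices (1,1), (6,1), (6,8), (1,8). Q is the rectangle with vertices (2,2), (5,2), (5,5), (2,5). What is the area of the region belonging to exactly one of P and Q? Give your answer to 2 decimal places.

|P∩Q|: x∈[2,5], y∈[2,5] → 3·3 = 9.
|P △ Q| = |P| + |Q| − 2·|P∩Q| = 35 + 9 − 18 = 26.00.

26.00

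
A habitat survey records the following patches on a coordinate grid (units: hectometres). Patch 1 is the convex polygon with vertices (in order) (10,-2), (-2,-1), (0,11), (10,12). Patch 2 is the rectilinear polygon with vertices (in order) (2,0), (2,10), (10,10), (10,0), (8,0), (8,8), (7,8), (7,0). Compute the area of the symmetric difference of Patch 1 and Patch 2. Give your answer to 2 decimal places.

71.00

|Patch 1| = 143, |Patch 2| = 72, |Patch 1∩Patch 2| = 72.
|Patch 1 △ Patch 2| = |Patch 1| + |Patch 2| − 2·|Patch 1∩Patch 2| = 143 + 72 − 144 = 71.00.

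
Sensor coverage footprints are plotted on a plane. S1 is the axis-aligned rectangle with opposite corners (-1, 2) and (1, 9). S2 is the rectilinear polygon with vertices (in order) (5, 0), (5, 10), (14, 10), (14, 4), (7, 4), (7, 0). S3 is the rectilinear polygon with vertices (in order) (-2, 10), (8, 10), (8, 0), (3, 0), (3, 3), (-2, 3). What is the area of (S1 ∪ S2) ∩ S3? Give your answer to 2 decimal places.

|S1 ∪ S2| = 76.
|(S1 ∪ S2) ∩ S3| = 38.00.

38.00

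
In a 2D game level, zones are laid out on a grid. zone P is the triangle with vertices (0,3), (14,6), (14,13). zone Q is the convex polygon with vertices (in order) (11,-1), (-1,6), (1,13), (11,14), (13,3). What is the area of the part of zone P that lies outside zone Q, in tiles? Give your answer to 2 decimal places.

|zone P| = 49, |zone P∩zone Q| = 34.5807.
|zone P ∖ zone Q| = |zone P| − |zone P∩zone Q| = 49 − 34.5807 = 14.42.

14.42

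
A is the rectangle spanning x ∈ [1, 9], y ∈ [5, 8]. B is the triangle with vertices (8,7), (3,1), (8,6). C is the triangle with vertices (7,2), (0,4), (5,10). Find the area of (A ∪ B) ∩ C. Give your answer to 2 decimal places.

12.23

|A ∪ B| = 25.3333.
|(A ∪ B) ∩ C| = 12.23.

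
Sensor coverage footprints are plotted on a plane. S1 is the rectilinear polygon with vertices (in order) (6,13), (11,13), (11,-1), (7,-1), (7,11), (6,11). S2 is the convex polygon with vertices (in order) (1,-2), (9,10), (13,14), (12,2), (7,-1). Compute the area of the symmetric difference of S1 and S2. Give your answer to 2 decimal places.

60.10

|S1| = 58, |S2| = 78.5, |S1∩S2| = 38.2.
|S1 △ S2| = |S1| + |S2| − 2·|S1∩S2| = 58 + 78.5 − 76.4 = 60.10.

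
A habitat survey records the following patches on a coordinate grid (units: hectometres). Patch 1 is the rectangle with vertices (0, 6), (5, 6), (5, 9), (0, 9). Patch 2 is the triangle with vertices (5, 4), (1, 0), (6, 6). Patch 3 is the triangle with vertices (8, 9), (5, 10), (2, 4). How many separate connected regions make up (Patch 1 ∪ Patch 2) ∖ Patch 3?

(Patch 1 ∪ Patch 2) ∖ Patch 3 splits into 3 disjoint pieces (area 11.25, area 0.15, area 2).

3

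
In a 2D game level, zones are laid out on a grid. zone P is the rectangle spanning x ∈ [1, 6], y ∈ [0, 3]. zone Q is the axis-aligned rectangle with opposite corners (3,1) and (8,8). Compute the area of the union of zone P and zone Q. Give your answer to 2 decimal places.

By inclusion–exclusion:
Individual areas: |zone P| = 15, |zone Q| = 35.
|zone P∩zone Q|: x∈[3,6], y∈[1,3] → 3·2 = 6.
|zone P ∪ zone Q| = 50 − 6 = 44.00.

44.00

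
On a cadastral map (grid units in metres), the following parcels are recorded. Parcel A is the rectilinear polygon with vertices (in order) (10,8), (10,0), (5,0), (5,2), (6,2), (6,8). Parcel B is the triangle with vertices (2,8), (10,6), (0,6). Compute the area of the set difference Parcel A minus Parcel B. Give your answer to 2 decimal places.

|Parcel A| = 34, |Parcel A∩Parcel B| = 2.
|Parcel A ∖ Parcel B| = |Parcel A| − |Parcel A∩Parcel B| = 34 − 2 = 32.00.

32.00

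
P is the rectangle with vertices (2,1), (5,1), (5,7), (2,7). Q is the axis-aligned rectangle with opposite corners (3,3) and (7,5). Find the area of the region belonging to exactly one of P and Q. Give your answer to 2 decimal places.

|P∩Q|: x∈[3,5], y∈[3,5] → 2·2 = 4.
|P △ Q| = |P| + |Q| − 2·|P∩Q| = 18 + 8 − 8 = 18.00.

18.00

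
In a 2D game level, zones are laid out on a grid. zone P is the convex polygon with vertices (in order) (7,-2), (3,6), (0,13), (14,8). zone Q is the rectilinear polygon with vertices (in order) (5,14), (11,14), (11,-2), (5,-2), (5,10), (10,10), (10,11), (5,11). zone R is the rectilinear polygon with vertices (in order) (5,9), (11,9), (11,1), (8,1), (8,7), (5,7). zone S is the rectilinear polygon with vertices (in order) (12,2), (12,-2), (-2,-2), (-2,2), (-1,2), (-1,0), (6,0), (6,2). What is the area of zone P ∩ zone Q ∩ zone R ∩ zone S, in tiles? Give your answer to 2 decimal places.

The intersection is the polygon with vertices (9.1,1), (8,1), (8,2), (9.8,2).
By the shoelace formula its area is 1.45.

1.45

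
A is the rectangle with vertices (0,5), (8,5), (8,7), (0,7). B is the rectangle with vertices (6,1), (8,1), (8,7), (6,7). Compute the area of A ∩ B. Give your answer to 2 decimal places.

|A∩B|: x∈[6,8], y∈[5,7] → 2·2 = 4.

4.00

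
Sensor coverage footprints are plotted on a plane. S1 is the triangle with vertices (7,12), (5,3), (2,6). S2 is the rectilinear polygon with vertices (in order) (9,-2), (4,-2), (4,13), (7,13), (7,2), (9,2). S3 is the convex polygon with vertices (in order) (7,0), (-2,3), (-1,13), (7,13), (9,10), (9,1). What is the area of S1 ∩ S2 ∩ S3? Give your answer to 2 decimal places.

The intersection is the polygon with vertices (4,4), (4,8.4), (7,12), (5,3).
By the shoelace formula its area is 12.10.

12.10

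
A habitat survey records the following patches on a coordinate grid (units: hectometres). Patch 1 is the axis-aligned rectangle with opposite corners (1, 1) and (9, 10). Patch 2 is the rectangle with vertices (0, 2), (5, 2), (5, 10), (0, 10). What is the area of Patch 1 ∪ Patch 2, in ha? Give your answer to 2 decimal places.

80.00

By inclusion–exclusion:
Individual areas: |Patch 1| = 72, |Patch 2| = 40.
|Patch 1∩Patch 2|: x∈[1,5], y∈[2,10] → 4·8 = 32.
|Patch 1 ∪ Patch 2| = 112 − 32 = 80.00.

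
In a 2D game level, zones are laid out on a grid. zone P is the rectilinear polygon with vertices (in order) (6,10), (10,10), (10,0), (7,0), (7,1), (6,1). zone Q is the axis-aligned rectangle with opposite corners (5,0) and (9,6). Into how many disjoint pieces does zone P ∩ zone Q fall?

1

zone P ∩ zone Q is a single connected region.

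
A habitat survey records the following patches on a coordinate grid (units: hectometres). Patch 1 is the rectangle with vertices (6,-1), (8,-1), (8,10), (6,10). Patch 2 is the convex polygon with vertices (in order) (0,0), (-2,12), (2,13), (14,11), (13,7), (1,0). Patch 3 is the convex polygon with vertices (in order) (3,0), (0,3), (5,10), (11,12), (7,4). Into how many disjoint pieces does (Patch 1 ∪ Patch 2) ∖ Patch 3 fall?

(Patch 1 ∪ Patch 2) ∖ Patch 3 splits into 2 disjoint pieces (area 34.4923, area 53.7632).

2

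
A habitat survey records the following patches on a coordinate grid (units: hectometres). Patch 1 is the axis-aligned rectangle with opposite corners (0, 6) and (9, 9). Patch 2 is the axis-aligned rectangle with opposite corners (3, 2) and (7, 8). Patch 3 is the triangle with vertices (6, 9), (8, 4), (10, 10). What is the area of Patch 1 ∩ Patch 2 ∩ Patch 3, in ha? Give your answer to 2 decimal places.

The intersection is the polygon with vertices (7,8), (7,6.5), (6.4,8).
By the shoelace formula its area is 0.45.

0.45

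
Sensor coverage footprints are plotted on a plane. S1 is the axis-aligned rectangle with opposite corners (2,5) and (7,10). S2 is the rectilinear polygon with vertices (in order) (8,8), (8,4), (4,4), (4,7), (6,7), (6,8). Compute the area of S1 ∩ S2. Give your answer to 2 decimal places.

The intersection is the polygon with vertices (7,5), (4,5), (4,7), (6,7), (6,8), (7,8).
By the shoelace formula its area is 7.00.

7.00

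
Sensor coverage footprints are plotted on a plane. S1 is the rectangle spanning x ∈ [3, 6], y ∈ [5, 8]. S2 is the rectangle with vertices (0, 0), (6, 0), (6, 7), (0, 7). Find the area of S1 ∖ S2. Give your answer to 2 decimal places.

3.00

|S1∩S2|: x∈[3,6], y∈[5,7] → 3·2 = 6.
|S1| = 9.
|S1 ∖ S2| = |S1| − |S1∩S2| = 9 − 6 = 3.00.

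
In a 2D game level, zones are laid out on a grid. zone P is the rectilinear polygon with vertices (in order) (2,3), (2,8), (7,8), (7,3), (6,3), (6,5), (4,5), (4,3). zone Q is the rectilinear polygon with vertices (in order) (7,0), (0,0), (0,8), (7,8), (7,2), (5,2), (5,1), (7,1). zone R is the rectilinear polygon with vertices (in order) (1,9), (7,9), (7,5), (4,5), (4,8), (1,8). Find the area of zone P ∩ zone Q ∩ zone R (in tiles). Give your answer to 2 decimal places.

9.00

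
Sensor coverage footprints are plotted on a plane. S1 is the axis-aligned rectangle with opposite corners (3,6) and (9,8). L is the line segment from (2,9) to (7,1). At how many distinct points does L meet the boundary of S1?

2

The segment meets the boundary at (3.875,6), (3,7.4).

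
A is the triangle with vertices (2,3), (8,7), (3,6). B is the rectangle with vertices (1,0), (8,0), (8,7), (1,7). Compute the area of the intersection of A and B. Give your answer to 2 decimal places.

The intersection is the polygon with vertices (2,3), (3,6), (8,7).
By the shoelace formula its area is 7.00.

7.00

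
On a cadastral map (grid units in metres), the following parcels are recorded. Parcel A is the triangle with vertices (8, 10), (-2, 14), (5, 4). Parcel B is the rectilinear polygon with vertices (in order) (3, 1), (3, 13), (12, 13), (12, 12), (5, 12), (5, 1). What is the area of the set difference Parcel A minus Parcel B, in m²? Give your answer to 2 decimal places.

|Parcel A| = 36, |Parcel A∩Parcel B| = 12.3429.
|Parcel A ∖ Parcel B| = |Parcel A| − |Parcel A∩Parcel B| = 36 − 12.3429 = 23.66.

23.66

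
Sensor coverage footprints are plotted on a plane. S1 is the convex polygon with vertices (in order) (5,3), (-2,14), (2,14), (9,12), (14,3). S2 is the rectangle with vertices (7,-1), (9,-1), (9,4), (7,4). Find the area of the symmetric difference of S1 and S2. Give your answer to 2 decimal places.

|S1| = 98, |S2| = 10, |S1∩S2| = 2.
|S1 △ S2| = |S1| + |S2| − 2·|S1∩S2| = 98 + 10 − 4 = 104.00.

104.00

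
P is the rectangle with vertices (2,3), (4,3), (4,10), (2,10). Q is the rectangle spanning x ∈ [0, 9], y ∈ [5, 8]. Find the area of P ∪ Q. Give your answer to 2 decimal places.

35.00

By inclusion–exclusion:
Individual areas: |P| = 14, |Q| = 27.
|P∩Q|: x∈[2,4], y∈[5,8] → 2·3 = 6.
|P ∪ Q| = 41 − 6 = 35.00.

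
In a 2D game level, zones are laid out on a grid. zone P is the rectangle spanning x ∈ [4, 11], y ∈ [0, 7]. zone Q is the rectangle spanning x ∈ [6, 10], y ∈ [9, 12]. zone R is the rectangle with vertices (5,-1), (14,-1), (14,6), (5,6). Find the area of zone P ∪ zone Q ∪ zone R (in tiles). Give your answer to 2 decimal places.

88.00

By inclusion–exclusion:
Individual areas: |zone P| = 49, |zone Q| = 12, |zone R| = 63.
|zone P∩zone Q| = 0 (no overlap).
|zone P∩zone R|: x∈[5,11], y∈[0,6] → 6·6 = 36.
|zone Q∩zone R| = 0 (no overlap).
|zone P∩zone Q∩zone R| = 0.
|zone P ∪ zone Q ∪ zone R| = 124 − 36 + 0 = 88.00.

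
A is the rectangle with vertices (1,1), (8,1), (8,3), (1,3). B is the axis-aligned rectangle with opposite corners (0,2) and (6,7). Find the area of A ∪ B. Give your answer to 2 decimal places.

39.00

By inclusion–exclusion:
Individual areas: |A| = 14, |B| = 30.
|A∩B|: x∈[1,6], y∈[2,3] → 5·1 = 5.
|A ∪ B| = 44 − 5 = 39.00.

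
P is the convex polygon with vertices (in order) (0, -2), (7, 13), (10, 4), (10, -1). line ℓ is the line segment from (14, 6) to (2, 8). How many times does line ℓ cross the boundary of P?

The segment meets the boundary at (4.474,7.588), (9.059,6.824).

2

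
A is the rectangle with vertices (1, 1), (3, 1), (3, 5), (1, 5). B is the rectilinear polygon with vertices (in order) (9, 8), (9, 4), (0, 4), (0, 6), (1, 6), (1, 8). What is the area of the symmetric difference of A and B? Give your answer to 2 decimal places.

|A| = 8, |B| = 34, |A∩B| = 2.
|A △ B| = |A| + |B| − 2·|A∩B| = 8 + 34 − 4 = 38.00.

38.00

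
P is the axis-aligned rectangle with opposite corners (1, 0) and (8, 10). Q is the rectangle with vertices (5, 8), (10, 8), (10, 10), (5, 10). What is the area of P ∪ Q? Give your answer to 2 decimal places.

74.00

By inclusion–exclusion:
Individual areas: |P| = 70, |Q| = 10.
|P∩Q|: x∈[5,8], y∈[8,10] → 3·2 = 6.
|P ∪ Q| = 80 − 6 = 74.00.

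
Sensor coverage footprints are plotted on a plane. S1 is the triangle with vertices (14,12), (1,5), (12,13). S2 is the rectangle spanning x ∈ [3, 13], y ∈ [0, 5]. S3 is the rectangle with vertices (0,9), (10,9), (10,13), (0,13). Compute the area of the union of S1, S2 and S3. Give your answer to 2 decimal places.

By inclusion–exclusion:
Individual areas: |S1| = 13.5, |S2| = 50, |S3| = 40.
|S1∩S2| = 0.
|S1∩S3| = 3.7897.
|S2∩S3| = 0 (no overlap).
|S1∩S2∩S3| = 0.
|S1 ∪ S2 ∪ S3| = 103.5 − 3.7897 + 0 = 99.71.

99.71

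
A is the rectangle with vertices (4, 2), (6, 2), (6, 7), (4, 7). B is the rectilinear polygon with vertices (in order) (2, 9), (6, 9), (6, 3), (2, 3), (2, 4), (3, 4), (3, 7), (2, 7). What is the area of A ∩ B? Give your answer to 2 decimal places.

The intersection is the polygon with vertices (6,3), (4,3), (4,7), (6,7).
By the shoelace formula its area is 8.00.

8.00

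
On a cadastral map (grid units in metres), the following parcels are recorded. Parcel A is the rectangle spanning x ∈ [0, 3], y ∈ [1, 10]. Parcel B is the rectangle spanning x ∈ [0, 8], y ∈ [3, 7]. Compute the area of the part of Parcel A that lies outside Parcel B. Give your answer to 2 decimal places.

15.00

|Parcel A∩Parcel B|: x∈[0,3], y∈[3,7] → 3·4 = 12.
|Parcel A| = 27.
|Parcel A ∖ Parcel B| = |Parcel A| − |Parcel A∩Parcel B| = 27 − 12 = 15.00.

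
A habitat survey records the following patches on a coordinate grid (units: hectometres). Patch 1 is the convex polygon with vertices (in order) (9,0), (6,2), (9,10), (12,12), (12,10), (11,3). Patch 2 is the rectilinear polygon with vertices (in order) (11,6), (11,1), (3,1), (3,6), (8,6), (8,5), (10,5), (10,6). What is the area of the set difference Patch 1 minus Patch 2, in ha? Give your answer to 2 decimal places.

20.58

|Patch 1| = 38.5, |Patch 1∩Patch 2| = 17.9167.
|Patch 1 ∖ Patch 2| = |Patch 1| − |Patch 1∩Patch 2| = 38.5 − 17.9167 = 20.58.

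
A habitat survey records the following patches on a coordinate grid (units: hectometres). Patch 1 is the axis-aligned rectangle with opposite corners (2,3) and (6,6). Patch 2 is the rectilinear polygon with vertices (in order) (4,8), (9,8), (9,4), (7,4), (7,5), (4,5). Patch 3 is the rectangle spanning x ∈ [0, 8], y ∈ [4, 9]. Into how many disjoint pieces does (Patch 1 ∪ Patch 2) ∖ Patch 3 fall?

(Patch 1 ∪ Patch 2) ∖ Patch 3 splits into 2 disjoint pieces (area 4, area 4).

2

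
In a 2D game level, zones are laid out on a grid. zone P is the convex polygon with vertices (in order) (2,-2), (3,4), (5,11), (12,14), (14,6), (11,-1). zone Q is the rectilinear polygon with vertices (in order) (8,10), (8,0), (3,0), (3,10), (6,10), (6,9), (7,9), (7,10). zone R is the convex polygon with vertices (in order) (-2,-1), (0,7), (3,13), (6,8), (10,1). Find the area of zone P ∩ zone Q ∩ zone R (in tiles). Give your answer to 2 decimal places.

The intersection is the polygon with vertices (4.8,10), (6,8), (8,4.5), (8,0.667), (4,0), (3,0), (3,4), (4.714,10).
By the shoelace formula its area is 34.82.

34.82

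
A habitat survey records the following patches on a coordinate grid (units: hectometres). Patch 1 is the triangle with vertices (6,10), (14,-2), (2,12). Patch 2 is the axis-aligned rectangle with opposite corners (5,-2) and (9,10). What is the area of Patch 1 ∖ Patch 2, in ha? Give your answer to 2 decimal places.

|Patch 1| = 16, |Patch 1∩Patch 2| = 8.5833.
|Patch 1 ∖ Patch 2| = |Patch 1| − |Patch 1∩Patch 2| = 16 − 8.5833 = 7.42.

7.42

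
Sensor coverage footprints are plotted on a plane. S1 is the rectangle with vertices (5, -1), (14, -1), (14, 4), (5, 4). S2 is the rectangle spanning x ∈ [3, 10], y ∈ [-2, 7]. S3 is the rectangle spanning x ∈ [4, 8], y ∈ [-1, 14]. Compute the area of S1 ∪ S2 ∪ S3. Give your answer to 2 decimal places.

By inclusion–exclusion:
Individual areas: |S1| = 45, |S2| = 63, |S3| = 60.
|S1∩S2|: x∈[5,10], y∈[-1,4] → 5·5 = 25.
|S1∩S3|: x∈[5,8], y∈[-1,4] → 3·5 = 15.
|S2∩S3|: x∈[4,8], y∈[-1,7] → 4·8 = 32.
|S1∩S2∩S3| = 15.
|S1 ∪ S2 ∪ S3| = 168 − 72 + 15 = 111.00.

111.00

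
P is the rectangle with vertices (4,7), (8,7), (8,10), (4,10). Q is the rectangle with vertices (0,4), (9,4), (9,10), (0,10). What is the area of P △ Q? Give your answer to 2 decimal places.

42.00

|P∩Q|: x∈[4,8], y∈[7,10] → 4·3 = 12.
|P △ Q| = |P| + |Q| − 2·|P∩Q| = 12 + 54 − 24 = 42.00.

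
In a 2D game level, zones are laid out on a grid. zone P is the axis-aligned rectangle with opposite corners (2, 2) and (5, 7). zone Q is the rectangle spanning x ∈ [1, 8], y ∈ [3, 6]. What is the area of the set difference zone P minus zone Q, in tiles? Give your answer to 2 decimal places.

|zone P∩zone Q|: x∈[2,5], y∈[3,6] → 3·3 = 9.
|zone P| = 15.
|zone P ∖ zone Q| = |zone P| − |zone P∩zone Q| = 15 − 9 = 6.00.

6.00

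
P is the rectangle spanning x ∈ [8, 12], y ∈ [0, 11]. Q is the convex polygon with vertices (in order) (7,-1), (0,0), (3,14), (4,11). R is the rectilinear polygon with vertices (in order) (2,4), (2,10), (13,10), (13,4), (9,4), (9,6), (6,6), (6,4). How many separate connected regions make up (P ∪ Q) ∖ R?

4

(P ∪ Q) ∖ R splits into 4 disjoint pieces (area 18, area 4, area 29.7083, area 4.3393).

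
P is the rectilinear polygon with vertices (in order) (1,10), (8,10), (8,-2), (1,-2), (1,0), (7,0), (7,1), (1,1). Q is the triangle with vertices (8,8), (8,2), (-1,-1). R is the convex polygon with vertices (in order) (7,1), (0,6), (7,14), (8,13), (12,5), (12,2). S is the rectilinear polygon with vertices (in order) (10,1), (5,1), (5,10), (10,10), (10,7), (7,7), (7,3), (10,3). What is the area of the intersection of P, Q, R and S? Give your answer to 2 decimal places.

10.03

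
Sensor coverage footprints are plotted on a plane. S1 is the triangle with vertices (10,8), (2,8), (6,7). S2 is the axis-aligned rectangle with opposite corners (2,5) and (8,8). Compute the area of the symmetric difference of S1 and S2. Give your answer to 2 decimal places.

|S1| = 4, |S2| = 18, |S1∩S2| = 3.5.
|S1 △ S2| = |S1| + |S2| − 2·|S1∩S2| = 4 + 18 − 7 = 15.00.

15.00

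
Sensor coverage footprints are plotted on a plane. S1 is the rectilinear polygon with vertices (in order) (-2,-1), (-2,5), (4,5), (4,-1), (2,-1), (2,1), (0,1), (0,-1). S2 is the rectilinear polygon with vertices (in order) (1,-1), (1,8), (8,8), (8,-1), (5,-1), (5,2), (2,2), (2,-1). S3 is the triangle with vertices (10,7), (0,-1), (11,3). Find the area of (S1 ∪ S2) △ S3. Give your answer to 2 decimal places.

|S1 ∪ S2| = 76.
|(S1 ∪ S2) ∩ S3| = 12.3818.
|(S1 ∪ S2) △ S3| = 76 + 24 − 24.7636 = 75.24.

75.24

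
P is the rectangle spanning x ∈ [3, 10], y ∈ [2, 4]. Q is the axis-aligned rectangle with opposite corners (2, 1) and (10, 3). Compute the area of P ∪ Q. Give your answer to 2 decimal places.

By inclusion–exclusion:
Individual areas: |P| = 14, |Q| = 16.
|P∩Q|: x∈[3,10], y∈[2,3] → 7·1 = 7.
|P ∪ Q| = 30 − 7 = 23.00.

23.00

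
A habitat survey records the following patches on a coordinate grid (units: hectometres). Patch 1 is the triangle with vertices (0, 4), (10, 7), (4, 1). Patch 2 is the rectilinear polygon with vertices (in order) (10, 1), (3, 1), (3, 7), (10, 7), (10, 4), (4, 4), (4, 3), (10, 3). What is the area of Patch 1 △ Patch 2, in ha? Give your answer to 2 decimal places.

29.45

|Patch 1| = 21, |Patch 2| = 36, |Patch 1∩Patch 2| = 13.775.
|Patch 1 △ Patch 2| = |Patch 1| + |Patch 2| − 2·|Patch 1∩Patch 2| = 21 + 36 − 27.55 = 29.45.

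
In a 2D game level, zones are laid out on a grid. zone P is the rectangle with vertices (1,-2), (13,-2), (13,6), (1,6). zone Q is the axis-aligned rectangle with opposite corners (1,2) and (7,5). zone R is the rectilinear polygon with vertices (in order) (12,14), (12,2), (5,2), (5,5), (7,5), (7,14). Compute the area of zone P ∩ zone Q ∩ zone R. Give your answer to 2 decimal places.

6.00

The intersection is the polygon with vertices (7,5), (7,2), (5,2), (5,5).
By the shoelace formula its area is 6.00.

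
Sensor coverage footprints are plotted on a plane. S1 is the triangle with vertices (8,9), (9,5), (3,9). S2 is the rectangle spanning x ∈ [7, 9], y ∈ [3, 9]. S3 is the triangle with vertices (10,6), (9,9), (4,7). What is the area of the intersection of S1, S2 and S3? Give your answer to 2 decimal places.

2.89

The intersection is the polygon with vertices (7,8.2), (8.091,8.636), (8.696,6.217), (7,6.5).
By the shoelace formula its area is 2.89.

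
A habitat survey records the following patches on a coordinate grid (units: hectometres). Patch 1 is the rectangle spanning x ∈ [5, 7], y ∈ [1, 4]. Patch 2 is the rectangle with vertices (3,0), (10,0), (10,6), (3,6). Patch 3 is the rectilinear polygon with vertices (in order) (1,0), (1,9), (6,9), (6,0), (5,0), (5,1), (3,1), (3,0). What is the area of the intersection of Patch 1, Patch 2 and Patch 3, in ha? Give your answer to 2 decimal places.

3.00

The intersection is the polygon with vertices (5,4), (6,4), (6,1), (5,1).
By the shoelace formula its area is 3.00.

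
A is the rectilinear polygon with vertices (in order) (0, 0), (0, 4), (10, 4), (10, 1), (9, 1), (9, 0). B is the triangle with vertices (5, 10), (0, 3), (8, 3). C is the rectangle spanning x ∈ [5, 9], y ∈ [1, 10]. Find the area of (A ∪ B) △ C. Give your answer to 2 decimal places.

|A ∪ B| = 59.5714.
|(A ∪ B) ∩ C| = 19.7143.
|(A ∪ B) △ C| = 59.5714 + 36 − 39.4286 = 56.14.

56.14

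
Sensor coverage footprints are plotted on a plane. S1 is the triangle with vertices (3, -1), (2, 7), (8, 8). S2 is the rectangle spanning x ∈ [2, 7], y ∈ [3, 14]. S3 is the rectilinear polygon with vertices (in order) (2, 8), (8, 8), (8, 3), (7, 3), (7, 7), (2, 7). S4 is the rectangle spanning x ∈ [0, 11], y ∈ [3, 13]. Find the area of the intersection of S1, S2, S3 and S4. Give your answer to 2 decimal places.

2.08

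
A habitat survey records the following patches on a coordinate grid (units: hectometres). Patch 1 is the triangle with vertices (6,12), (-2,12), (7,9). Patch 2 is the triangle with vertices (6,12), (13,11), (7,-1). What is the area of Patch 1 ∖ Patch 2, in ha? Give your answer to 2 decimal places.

10.95

|Patch 1| = 12, |Patch 1∩Patch 2| = 1.0526.
|Patch 1 ∖ Patch 2| = |Patch 1| − |Patch 1∩Patch 2| = 12 − 1.0526 = 10.95.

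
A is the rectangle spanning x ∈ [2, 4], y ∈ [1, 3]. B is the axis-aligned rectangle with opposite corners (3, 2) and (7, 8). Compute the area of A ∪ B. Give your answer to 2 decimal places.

27.00

By inclusion–exclusion:
Individual areas: |A| = 4, |B| = 24.
|A∩B|: x∈[3,4], y∈[2,3] → 1·1 = 1.
|A ∪ B| = 28 − 1 = 27.00.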